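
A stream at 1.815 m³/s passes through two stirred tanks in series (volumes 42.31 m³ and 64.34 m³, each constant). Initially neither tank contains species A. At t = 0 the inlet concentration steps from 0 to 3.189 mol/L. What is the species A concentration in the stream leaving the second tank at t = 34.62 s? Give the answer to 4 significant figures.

Species balance on tank i: dCᵢ/dt = (Cᵢ₋₁ − Cᵢ)/τᵢ with τᵢ = Vᵢ/Q.
τ₁ = 42.31/1.815 = 23.3113 s; τ₂ = 64.34/1.815 = 35.4490 s.
Solving the cascade with C₁(0)=C₂(0)=0 gives C₂(t) = C_in[1 − (τ₁ e^(−t/τ₁) − τ₂ e^(−t/τ₂))/(τ₁ − τ₂)].
At t = 34.62: e^(−t/τ₁) = 0.226476, e^(−t/τ₂) = 0.376584.
C₂ = 3.189·[1 − (23.3113·0.226476 − 35.4490·0.376584)/(-12.1377)] = 3.189·0.335123 = 1.06871 mol/L.

1.069 mol/L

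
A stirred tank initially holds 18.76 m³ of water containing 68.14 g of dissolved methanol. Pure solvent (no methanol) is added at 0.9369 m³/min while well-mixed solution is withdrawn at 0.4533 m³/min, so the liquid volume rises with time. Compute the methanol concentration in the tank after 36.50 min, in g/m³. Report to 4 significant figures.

1.005 g/m³

Let m(t) be the amount of methanol. Volume: V(t) = V₀ + (Q_in − Q_out) t = 18.76 + 0.483600 t; V(36.50) = 36.4114 m³.
No methanol enters, so dm/dt = −Q_out · (m/V).
Separate: dm/m = −Q_out dt/V(t) ⇒ ln(m/m₀) = −(Q_out/(Q_in−Q_out)) ln(V/V₀).
m = m₀ (V₀/V)^(Q_out/(Q_in−Q_out)) = 68.14 × (18.76/36.4114)^(0.937345) = 36.5968 g.
C = m/V = 36.5968/36.4114 = 1.00509 g/m³.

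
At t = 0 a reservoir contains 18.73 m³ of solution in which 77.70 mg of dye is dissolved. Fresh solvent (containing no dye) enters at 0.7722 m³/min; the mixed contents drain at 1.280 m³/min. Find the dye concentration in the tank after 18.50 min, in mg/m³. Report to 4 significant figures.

Total volume: dV/dt = Q_in − Q_out = -0.507800 m³/min, so V(t) = 18.73 − 0.507800 t and V(18.50) = 9.33570 m³.
Solute balance: dm/dt = 0 − Q_out C = −Q_out m/V(t).
dm/m = −Q_out dt/(V₀ − 0.507800 t); integrating gives ln(m/m₀) = −(Q_out/(Q_in−Q_out)) ln(V/V₀).
m = m₀ (V₀/V)^(Q_out/(Q_in−Q_out)) = 77.70 × (18.73/9.33570)^(-2.52068) = 13.4336 mg.
C = m/V = 13.4336/9.33570 = 1.43895 mg/m³.

1.439 mg/m³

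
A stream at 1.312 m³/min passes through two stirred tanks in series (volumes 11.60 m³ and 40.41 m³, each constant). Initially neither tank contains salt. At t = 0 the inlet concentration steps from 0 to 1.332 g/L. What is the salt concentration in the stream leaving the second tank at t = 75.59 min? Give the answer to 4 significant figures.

1.172 g/L

Each tank obeys Vᵢ dCᵢ/dt = Q(Cᵢ₋₁ − Cᵢ), so τᵢ = Vᵢ/Q.
τ₁ = 11.60/1.312 = 8.84146 min; τ₂ = 40.41/1.312 = 30.8003 min.
Tank 1: C₁ = C_in(1 − e^(−t/τ₁)). Tank 2 (τ₁ ≠ τ₂): C₂ = C_in[1 − (τ₁ e^(−t/τ₁) − τ₂ e^(−t/τ₂))/(τ₁ − τ₂)].
At t = 75.59: e^(−t/τ₁) = 0.000193644, e^(−t/τ₂) = 0.0859322.
C₂ = 1.332·[1 − (8.84146·0.000193644 − 30.8003·0.0859322)/(-21.9588)] = 1.332·0.879546 = 1.17156 g/L.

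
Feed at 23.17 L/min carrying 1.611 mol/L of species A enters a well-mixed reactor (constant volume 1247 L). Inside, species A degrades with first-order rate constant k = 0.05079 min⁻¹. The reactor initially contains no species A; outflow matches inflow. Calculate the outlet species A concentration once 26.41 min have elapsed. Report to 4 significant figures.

0.3624 mol/L

V dC/dt = Q(C_in − C) − k V C.
dC/dt = (Q/V) C_in − (Q/V + k) C; effective rate a = Q/V + k = 0.0185806 + 0.05079 = 0.0693706 min⁻¹.
C_ss = Q C_in/(Q + kV) = 0.431499 mol/L; C(t) = C_ss + (C₀ − C_ss) e^(−a t).
C(26.41) = 0.431499 + (-0.431499)·e^(−0.0693706·26.41) = 0.431499 + (-0.431499)·0.160081 = 0.362424 mol/L.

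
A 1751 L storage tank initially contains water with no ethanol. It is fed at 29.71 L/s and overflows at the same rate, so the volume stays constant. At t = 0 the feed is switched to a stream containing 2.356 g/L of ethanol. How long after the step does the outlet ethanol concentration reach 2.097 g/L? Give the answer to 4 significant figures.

130.1 s

Species balance on the tank: V dC/dt = Q(C_in − C), so τ = V/Q = 58.9364 s.
C(t) = C_in + (C₀ − C_in) e^(−t/τ). Set C = 2.097 and solve for t:
e^(−t/τ) = (C − C_in)/(C₀ − C_in) = (2.097 − 2.356)/(0 − 2.356) = 0.109932
t = −τ ln(…) = 58.9364 × 2.20789 = 130.125 s.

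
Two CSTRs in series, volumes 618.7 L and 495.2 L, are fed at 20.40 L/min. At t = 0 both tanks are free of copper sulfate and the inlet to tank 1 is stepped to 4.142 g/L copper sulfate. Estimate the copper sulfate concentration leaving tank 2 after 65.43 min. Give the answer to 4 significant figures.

2.864 g/L

Each tank obeys Vᵢ dCᵢ/dt = Q(Cᵢ₋₁ − Cᵢ), so τᵢ = Vᵢ/Q.
τ₁ = 618.7/20.40 = 30.3284 min; τ₂ = 495.2/20.40 = 24.2745 min.
Solving the cascade with C₁(0)=C₂(0)=0 gives C₂(t) = C_in[1 − (τ₁ e^(−t/τ₁) − τ₂ e^(−t/τ₂))/(τ₁ − τ₂)].
At t = 65.43: e^(−t/τ₁) = 0.115627, e^(−t/τ₂) = 0.0675140.
C₂ = 4.142·[1 − (30.3284·0.115627 − 24.2745·0.0675140)/(6.05392)] = 4.142·0.691451 = 2.86399 g/L.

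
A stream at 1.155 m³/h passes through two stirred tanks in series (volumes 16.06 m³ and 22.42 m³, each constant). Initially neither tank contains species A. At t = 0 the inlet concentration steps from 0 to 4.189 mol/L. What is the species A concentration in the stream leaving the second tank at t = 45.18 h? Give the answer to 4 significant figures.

3.159 mol/L

Species balance on tank i: dCᵢ/dt = (Cᵢ₋₁ − Cᵢ)/τᵢ with τᵢ = Vᵢ/Q.
τ₁ = 16.06/1.155 = 13.9048 h; τ₂ = 22.42/1.155 = 19.4113 h.
Solving the cascade with C₁(0)=C₂(0)=0 gives C₂(t) = C_in[1 − (τ₁ e^(−t/τ₁) − τ₂ e^(−t/τ₂))/(τ₁ − τ₂)].
At t = 45.18: e^(−t/τ₁) = 0.0388034, e^(−t/τ₂) = 0.0975378.
C₂ = 4.189·[1 − (13.9048·0.0388034 − 19.4113·0.0975378)/(-5.50649)] = 4.189·0.754149 = 3.15913 mol/L.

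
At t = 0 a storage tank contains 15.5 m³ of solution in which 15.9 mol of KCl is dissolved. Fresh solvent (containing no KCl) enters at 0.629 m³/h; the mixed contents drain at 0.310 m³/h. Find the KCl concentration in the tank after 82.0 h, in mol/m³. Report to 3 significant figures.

0.146 mol/m³

Let m(t) be the amount of KCl. Volume: V(t) = V₀ + (Q_in − Q_out) t = 15.5 + 0.31900 t; V(82.0) = 41.658 m³.
No KCl enters, so dm/dt = −Q_out · (m/V).
Separate: dm/m = −Q_out dt/V(t) ⇒ ln(m/m₀) = −(Q_out/(Q_in−Q_out)) ln(V/V₀).
m = m₀ (V₀/V)^(Q_out/(Q_in−Q_out)) = 15.9 × (15.5/41.658)^(0.97179) = 6.0834 mol.
C = m/V = 6.0834/41.658 = 0.14603 mol/m³.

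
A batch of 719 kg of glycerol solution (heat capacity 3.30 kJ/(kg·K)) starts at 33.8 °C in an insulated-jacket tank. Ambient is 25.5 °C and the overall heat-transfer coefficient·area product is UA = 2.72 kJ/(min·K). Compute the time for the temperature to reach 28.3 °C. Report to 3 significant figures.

948 min

M c_p dT/dt = −UA(T − T_amb).
τ = M c_p/UA = 872.32 min; T_ss = T_amb = 25.500 °C.
T(t) = T_ss + (T₀ − T_ss)e^(−t/τ); set T = 28.3:
t = −τ ln[(T − T_ss)/(T₀ − T_ss)] = −872.32 · ln(0.33735) = 947.89 min.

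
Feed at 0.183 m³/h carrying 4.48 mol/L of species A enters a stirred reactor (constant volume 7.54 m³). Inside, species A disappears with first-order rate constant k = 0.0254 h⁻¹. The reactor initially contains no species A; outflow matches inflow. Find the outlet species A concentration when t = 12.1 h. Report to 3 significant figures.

0.989 mol/L

Accumulation = in − out − consumed: V dC/dt = Q C_in − Q C − k V C.
dC/dt = (Q/V) C_in − (Q/V + k) C; effective rate a = Q/V + k = 0.024271 + 0.0254 = 0.049671 h⁻¹.
C_ss = Q C_in/(Q + kV) = 2.1891 mol/L; C(t) = C_ss + (C₀ − C_ss) e^(−a t).
C(12.1) = 2.1891 + (-2.1891)·e^(−0.049671·12.1) = 2.1891 + (-2.1891)·0.54826 = 0.98890 mol/L.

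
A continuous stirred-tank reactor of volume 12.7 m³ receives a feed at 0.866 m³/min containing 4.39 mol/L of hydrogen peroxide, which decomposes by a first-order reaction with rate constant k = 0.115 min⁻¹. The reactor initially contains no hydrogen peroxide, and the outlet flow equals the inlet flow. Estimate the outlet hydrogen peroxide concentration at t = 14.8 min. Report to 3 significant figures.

1.53 mol/L

V dC/dt = Q(C_in − C) − k V C.
This is linear with rate a = Q/V + k = 0.18319 min⁻¹.
C_ss = Q C_in/(Q + kV) = 1.6341 mol/L; C(t) = C_ss + (C₀ − C_ss) e^(−a t).
C(14.8) = 1.6341 + (-1.6341)·e^(−0.18319·14.8) = 1.6341 + (-1.6341)·0.066457 = 1.5255 mol/L.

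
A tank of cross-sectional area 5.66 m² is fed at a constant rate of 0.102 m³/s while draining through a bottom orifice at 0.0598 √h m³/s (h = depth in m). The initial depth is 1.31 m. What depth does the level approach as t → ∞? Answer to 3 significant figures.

2.91 m

Mass balance (ρ constant): A dh/dt = Q_in − 0.0598 √h. At steady state dh/dt = 0:
Q_in = 0.0598 √h_ss ⇒ √h_ss = 0.102/0.0598 = 1.7057.
h_ss = 1.7057² = 2.9094 m. (Since h₀ = 1.31 m < h_ss, the level will rise toward this value.)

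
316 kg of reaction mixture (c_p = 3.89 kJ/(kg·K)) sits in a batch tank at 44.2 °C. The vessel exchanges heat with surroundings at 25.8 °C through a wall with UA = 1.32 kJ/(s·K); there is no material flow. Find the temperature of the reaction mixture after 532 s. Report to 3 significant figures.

36.2 °C

First-law balance (no shaft work): M c_p dT/dt = −UA(T − T_amb).
dT/dt = (T_ss − T)/τ with T_ss = T_amb = 25.800 °C, τ = M c_p/UA = 316·3.89/1.32 = 931.24 s.
Integrating: T(t) = T_ss + (T₀ − T_ss) e^(−t/τ).
T(532) = 25.800 + (18.400)·0.56480 = 36.192 °C.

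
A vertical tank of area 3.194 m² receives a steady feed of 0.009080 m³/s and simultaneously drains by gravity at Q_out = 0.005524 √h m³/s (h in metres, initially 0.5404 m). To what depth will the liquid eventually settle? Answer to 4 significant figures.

2.702 m

A dh/dt = Q_in − 0.005524 √h. Steady state requires inflow = outflow:
Q_in = 0.005524 √h_ss ⇒ √h_ss = 0.009080/0.005524 = 1.64374.
h_ss = 1.64374² = 2.70187 m. (Since h₀ = 0.5404 m < h_ss, the level will rise toward this value.)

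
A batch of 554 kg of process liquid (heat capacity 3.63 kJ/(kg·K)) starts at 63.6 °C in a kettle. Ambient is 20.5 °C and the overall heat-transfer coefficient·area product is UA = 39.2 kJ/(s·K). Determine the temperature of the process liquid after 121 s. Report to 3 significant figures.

24.6 °C

Heat balance on the well-mixed liquid: M c_p dT/dt = −UA(T − T_amb).
dT/dt = (T_ss − T)/τ with T_ss = T_amb = 20.500 °C, τ = M c_p/UA = 554·3.63/39.2 = 51.302 s.
Solution: T(t) = T_ss + (T₀ − T_ss) e^(−t/τ).
T(121) = 20.500 + (43.100)·0.094552 = 24.575 °C.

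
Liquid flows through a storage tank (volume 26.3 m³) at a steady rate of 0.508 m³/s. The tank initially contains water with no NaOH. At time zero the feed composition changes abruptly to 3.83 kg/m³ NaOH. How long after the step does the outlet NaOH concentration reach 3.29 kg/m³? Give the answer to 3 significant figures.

101 s

Unsteady species balance (constant V, well mixed): V dC/dt = Q(C_in − C), so τ = V/Q = 51.772 s.
C(t) = C_in + (C₀ − C_in) e^(−t/τ). Set C = 3.29 and solve for t:
e^(−t/τ) = (C − C_in)/(C₀ − C_in) = (3.29 − 3.83)/(0 − 3.83) = 0.14099
t = −τ ln(…) = 51.772 × 1.9591 = 101.42 s.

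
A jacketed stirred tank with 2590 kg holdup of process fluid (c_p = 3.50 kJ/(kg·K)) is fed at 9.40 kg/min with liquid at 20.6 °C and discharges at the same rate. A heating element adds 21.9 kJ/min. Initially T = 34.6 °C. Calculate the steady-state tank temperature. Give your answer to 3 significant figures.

Heat balance on the well-mixed liquid: M c_p dT/dt = ṁ c_p (T_in − T) + 21.9.
At steady state dT/dt = 0 ⇒ T_ss = T_in + Q̇/(ṁ c_p) = 20.6 + 21.9/(9.40·3.50) = 21.266 °C.

21.3 °C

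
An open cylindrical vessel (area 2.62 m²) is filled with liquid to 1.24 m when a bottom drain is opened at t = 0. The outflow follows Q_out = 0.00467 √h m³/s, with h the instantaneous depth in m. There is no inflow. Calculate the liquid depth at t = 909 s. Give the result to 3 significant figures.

0.0921 m

Volume balance on the tank: A dh/dt = −0.00467 √h.
This is separable: 2 d(√h)/dt = −0.00467/A, so √h = √h₀ − (0.00467/(2A)) t.
√h = √1.24 − 0.00467·909/(2·2.62) = 1.1136 − 0.81012 = 0.30343.
h = 0.30343² = 0.092071 m.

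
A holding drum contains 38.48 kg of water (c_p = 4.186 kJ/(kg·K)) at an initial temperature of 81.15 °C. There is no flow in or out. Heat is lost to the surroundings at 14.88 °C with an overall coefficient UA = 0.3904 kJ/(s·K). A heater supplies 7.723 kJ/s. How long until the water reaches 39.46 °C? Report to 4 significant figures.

Heat balance on the well-mixed liquid: M c_p dT/dt = −UA(T − T_amb) + Q̇.
τ = M c_p/UA = 412.595 s; T_ss = T_amb + Q̇/UA = 14.88 + 7.723/0.3904 = 34.6623 °C.
T(t) = T_ss + (T₀ − T_ss)e^(−t/τ); set T = 39.46:
t = −τ ln[(T − T_ss)/(T₀ − T_ss)] = −412.595 · ln(0.103204) = 937.023 s.

937.0 s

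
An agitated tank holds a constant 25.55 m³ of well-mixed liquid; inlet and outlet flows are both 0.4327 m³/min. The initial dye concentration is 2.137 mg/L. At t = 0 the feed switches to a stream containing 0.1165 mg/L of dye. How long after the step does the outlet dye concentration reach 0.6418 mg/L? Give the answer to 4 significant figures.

79.55 min

Species balance: V dC/dt = Q(C_in − C) ⇒ τ = V/Q = 59.0478 min.
C(t) = C_in + (C₀ − C_in) e^(−t/τ). Set C = 0.6418 and solve for t:
e^(−t/τ) = (C − C_in)/(C₀ − C_in) = (0.6418 − 0.1165)/(2.137 − 0.1165) = 0.259985
t = −τ ln(…) = 59.0478 × 1.34713 = 79.5452 min.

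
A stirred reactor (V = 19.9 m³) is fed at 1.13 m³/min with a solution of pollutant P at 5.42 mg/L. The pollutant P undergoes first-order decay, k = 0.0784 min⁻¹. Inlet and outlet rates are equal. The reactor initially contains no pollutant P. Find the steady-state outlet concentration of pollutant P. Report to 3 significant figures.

V dC/dt = Q(C_in − C) − k V C.
At steady state: 0 = Q C_in − (Q + kV) C_ss, so C_ss = Q C_in/(Q + kV).
C_ss = 1.13·5.42/(1.13 + 0.0784·19.9) = 6.1246/2.6902 = 2.2767 mg/L.

2.28 mg/L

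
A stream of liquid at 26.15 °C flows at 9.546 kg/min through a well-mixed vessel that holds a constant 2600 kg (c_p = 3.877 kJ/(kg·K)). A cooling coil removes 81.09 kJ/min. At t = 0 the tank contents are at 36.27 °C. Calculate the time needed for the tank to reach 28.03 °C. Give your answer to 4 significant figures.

Heat balance on the well-mixed liquid: M c_p dT/dt = ṁ c_p (T_in − T) − 81.09.
τ = M/ṁ = 272.365 min; T_ss = T_in − Q̇/(ṁ c_p) = 23.9590 °C.
T(t) = T_ss + (T₀ − T_ss) e^(−t/τ). Set T = 28.03:
e^(−t/τ) = (28.03 − 23.9590)/(36.27 − 23.9590) = 0.330682
t = −272.365 · ln(0.330682) = 301.399 min.

301.4 min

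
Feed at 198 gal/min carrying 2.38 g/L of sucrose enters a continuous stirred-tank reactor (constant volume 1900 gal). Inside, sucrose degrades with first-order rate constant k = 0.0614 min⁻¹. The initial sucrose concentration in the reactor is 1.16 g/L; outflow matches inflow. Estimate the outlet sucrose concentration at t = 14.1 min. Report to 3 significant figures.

V dC/dt = Q(C_in − C) − k V C.
This is linear with rate a = Q/V + k = 0.16561 min⁻¹.
C_ss = Q C_in/(Q + kV) = 1.4976 g/L; C(t) = C_ss + (C₀ − C_ss) e^(−a t).
C(14.1) = 1.4976 + (-0.33762)·e^(−0.16561·14.1) = 1.4976 + (-0.33762)·0.096800 = 1.4649 g/L.

1.46 g/L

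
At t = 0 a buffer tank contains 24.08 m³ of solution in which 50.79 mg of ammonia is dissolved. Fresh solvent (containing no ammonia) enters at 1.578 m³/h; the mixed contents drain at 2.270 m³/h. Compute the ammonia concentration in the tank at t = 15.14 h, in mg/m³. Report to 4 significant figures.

Total volume: dV/dt = Q_in − Q_out = -0.692000 m³/h, so V(t) = 24.08 − 0.692000 t and V(15.14) = 13.6031 m³.
Solute balance: dm/dt = 0 − Q_out C = −Q_out m/V(t).
dm/m = −Q_out dt/(V₀ − 0.692000 t); integrating gives ln(m/m₀) = −(Q_out/(Q_in−Q_out)) ln(V/V₀).
m = m₀ (V₀/V)^(Q_out/(Q_in−Q_out)) = 50.79 × (24.08/13.6031)^(-3.28035) = 7.80177 mg.
C = m/V = 7.80177/13.6031 = 0.573528 mg/m³.

0.5735 mg/m³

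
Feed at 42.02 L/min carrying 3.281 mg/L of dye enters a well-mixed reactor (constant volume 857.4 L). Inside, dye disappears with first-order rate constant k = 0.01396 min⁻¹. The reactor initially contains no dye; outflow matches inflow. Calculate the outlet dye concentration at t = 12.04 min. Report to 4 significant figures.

Species balance: V dC/dt = Q C_in − Q C − k V C.
dC/dt = (Q/V) C_in − (Q/V + k) C; effective rate a = Q/V + k = 0.0490086 + 0.01396 = 0.0629686 min⁻¹.
C_ss = Q C_in/(Q + kV) = 2.55361 mg/L; C(t) = C_ss + (C₀ − C_ss) e^(−a t).
C(12.04) = 2.55361 + (-2.55361)·e^(−0.0629686·12.04) = 2.55361 + (-2.55361)·0.468536 = 1.35715 mg/L.

1.357 mg/L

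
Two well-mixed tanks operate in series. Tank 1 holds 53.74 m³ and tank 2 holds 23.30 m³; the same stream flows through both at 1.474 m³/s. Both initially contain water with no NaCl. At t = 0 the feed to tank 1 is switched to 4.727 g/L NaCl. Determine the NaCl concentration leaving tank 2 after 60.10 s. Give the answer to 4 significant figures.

Species balance on tank i: dCᵢ/dt = (Cᵢ₋₁ − Cᵢ)/τᵢ with τᵢ = Vᵢ/Q.
τ₁ = 53.74/1.474 = 36.4586 s; τ₂ = 23.30/1.474 = 15.8073 s.
Tank 1: C₁ = C_in(1 − e^(−t/τ₁)). Tank 2 (τ₁ ≠ τ₂): C₂ = C_in[1 − (τ₁ e^(−t/τ₁) − τ₂ e^(−t/τ₂))/(τ₁ − τ₂)].
At t = 60.10: e^(−t/τ₁) = 0.192349, e^(−t/τ₂) = 0.0223253.
C₂ = 4.727·[1 − (36.4586·0.192349 − 15.8073·0.0223253)/(20.6513)] = 4.727·0.677508 = 3.20258 g/L.

3.203 g/L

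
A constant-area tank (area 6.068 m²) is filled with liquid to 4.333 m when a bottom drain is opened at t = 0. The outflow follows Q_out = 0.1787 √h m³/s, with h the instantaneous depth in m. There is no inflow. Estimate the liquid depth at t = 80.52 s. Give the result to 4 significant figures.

0.8027 m

With no inflow, A dh/dt = −0.1787 √h.
∫ h^(−1/2) dh = −(0.1787/A) ∫ dt, giving 2√h = 2√h₀ − (0.1787/A) t.
√h = √4.333 − 0.1787·80.52/(2·6.068) = 2.08159 − 1.18564 = 0.895946.
h = 0.895946² = 0.802720 m.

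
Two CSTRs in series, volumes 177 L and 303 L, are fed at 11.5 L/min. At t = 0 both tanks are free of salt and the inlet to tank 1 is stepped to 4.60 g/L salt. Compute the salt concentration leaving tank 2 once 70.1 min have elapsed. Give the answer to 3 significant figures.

3.89 g/L

Time constants: τᵢ = Vᵢ/Q for each well-mixed tank.
τ₁ = 177/11.5 = 15.391 min; τ₂ = 303/11.5 = 26.348 min.
Solving the cascade with C₁(0)=C₂(0)=0 gives C₂(t) = C_in[1 − (τ₁ e^(−t/τ₁) − τ₂ e^(−t/τ₂))/(τ₁ − τ₂)].
At t = 70.1: e^(−t/τ₁) = 0.010520, e^(−t/τ₂) = 0.069909.
C₂ = 4.60·[1 − (15.391·0.010520 − 26.348·0.069909)/(-10.957)] = 4.60·0.84666 = 3.8946 g/L.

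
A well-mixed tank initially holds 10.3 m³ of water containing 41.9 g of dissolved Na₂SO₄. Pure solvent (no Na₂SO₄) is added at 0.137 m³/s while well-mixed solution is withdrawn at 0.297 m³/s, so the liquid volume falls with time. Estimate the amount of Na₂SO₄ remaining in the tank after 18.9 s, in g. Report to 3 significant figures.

22.0 g

Let m(t) be the amount of Na₂SO₄. Volume: V(t) = V₀ + (Q_in − Q_out) t = 10.3 − 0.16000 t; V(18.9) = 7.2760 m³.
No Na₂SO₄ enters, so dm/dt = −Q_out · (m/V).
dm/m = −Q_out dt/(V₀ − 0.16000 t); integrating gives ln(m/m₀) = −(Q_out/(Q_in−Q_out)) ln(V/V₀).
m = m₀ (V₀/V)^(Q_out/(Q_in−Q_out)) = 41.9 × (10.3/7.2760)^(-1.8563) = 21.980 g.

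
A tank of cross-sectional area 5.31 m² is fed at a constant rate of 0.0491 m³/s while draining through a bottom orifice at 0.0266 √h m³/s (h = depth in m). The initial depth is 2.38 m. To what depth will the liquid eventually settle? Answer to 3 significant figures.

A dh/dt = Q_in − 0.0266 √h. Steady state requires inflow = outflow:
Q_in = 0.0266 √h_ss ⇒ √h_ss = 0.0491/0.0266 = 1.8459.
h_ss = 1.8459² = 3.4072 m. (Since h₀ = 2.38 m < h_ss, the level will rise toward this value.)

3.41 m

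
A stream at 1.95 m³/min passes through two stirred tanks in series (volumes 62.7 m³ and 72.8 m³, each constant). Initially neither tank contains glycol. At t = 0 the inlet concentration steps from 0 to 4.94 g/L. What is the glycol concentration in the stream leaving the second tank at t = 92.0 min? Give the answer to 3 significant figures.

Each tank obeys Vᵢ dCᵢ/dt = Q(Cᵢ₋₁ − Cᵢ), so τᵢ = Vᵢ/Q.
τ₁ = 62.7/1.95 = 32.154 min; τ₂ = 72.8/1.95 = 37.333 min.
Solving the cascade with C₁(0)=C₂(0)=0 gives C₂(t) = C_in[1 − (τ₁ e^(−t/τ₁) − τ₂ e^(−t/τ₂))/(τ₁ − τ₂)].
At t = 92.0: e^(−t/τ₁) = 0.057198, e^(−t/τ₂) = 0.085070.
C₂ = 4.94·[1 − (32.154·0.057198 − 37.333·0.085070)/(-5.1795)] = 4.94·0.74190 = 3.6650 g/L.

3.67 g/L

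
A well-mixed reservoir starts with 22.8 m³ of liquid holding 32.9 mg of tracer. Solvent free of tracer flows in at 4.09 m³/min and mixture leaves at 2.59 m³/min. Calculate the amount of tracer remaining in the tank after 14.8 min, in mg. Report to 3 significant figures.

10.2 mg

Total volume: dV/dt = Q_in − Q_out = 1.5000 m³/min, so V(t) = 22.8 + 1.5000 t and V(14.8) = 45.000 m³.
No tracer enters, so dm/dt = −Q_out · (m/V).
Separate: dm/m = −Q_out dt/V(t) ⇒ ln(m/m₀) = −(Q_out/(Q_in−Q_out)) ln(V/V₀).
m = m₀ (V₀/V)^(Q_out/(Q_in−Q_out)) = 32.9 × (22.8/45.000)^(1.7267) = 10.171 mg.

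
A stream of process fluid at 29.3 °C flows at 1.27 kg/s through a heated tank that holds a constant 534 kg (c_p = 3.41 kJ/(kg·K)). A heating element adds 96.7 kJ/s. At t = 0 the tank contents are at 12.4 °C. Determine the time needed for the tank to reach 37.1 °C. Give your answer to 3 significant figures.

418 s

M c_p dT/dt = ṁ c_p (T_in − T) + Q̇.
τ = M/ṁ = 420.47 s; T_ss = T_in + Q̇/(ṁ c_p) = 51.629 °C.
T(t) = T_ss + (T₀ − T_ss) e^(−t/τ). Set T = 37.1:
e^(−t/τ) = (37.1 − 51.629)/(12.4 − 51.629) = 0.37036
t = −420.47 · ln(0.37036) = 417.64 s.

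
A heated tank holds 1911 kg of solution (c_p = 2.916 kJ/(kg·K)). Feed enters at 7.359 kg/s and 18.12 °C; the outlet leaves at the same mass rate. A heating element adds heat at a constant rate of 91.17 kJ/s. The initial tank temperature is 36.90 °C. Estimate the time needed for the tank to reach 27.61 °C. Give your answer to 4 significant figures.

264.8 s

Unsteady energy balance on the tank contents: M c_p dT/dt = ṁ c_p (T_in − T) + 91.17.
τ = M/ṁ = 259.682 s; T_ss = T_in + Q̇/(ṁ c_p) = 22.3686 °C.
T(t) = T_ss + (T₀ − T_ss) e^(−t/τ). Set T = 27.61:
e^(−t/τ) = (27.61 − 22.3686)/(36.90 − 22.3686) = 0.360695
t = −259.682 · ln(0.360695) = 264.804 s.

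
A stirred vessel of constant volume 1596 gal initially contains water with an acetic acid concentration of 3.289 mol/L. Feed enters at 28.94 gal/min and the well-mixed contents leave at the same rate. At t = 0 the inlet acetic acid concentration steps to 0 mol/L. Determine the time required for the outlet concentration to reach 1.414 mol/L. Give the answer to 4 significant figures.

Transient balance on the dissolved component: V dC/dt = Q(C_in − C), so τ = V/Q = 55.1486 min.
C(t) = C_in + (C₀ − C_in) e^(−t/τ). Set C = 1.414 and solve for t:
e^(−t/τ) = (C − C_in)/(C₀ − C_in) = (1.414 − 0)/(3.289 − 0) = 0.429918
t = −τ ln(…) = 55.1486 × 0.844161 = 46.5543 min.

46.55 min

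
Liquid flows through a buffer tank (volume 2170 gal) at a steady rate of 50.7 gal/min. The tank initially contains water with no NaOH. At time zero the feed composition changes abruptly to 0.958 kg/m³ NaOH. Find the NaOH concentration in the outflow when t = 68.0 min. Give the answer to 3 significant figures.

Mass balance on the solute (V constant): V dC/dt = Q(C_in − C).
So dC/dt = (C_in − C)/τ with τ = V/Q = 2170/50.7 = 42.801 min.
C approaches C_in exponentially: C(t) = C_in + (C₀ − C_in) e^(−t/τ).
C(68.0) = 0.958 + (0 − 0.958)·e^(−68.0/42.801) = 0.958 + (-0.95800)·0.20418 = 0.76240 kg/m³.

0.762 kg/m³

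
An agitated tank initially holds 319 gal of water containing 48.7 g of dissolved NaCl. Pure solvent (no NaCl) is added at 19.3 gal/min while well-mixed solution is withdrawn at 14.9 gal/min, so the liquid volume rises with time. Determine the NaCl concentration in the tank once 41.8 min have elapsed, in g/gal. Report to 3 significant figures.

Let m(t) be the amount of NaCl. Volume: V(t) = V₀ + (Q_in − Q_out) t = 319 + 4.4000 t; V(41.8) = 502.92 gal.
Species balance (pure solvent in): dm/dt = −Q_out · m/V(t).
Separate: dm/m = −Q_out dt/V(t) ⇒ ln(m/m₀) = −(Q_out/(Q_in−Q_out)) ln(V/V₀).
m = m₀ (V₀/V)^(Q_out/(Q_in−Q_out)) = 48.7 × (319/502.92)^(3.3864) = 10.424 g.
C = m/V = 10.424/502.92 = 0.020726 g/gal.

0.0207 g/gal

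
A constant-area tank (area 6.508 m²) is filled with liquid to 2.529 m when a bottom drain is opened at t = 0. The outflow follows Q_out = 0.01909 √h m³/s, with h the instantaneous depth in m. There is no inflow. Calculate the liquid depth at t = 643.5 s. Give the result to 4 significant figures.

0.4179 m

With no inflow, A dh/dt = −0.01909 √h.
∫ h^(−1/2) dh = −(0.01909/A) ∫ dt, giving 2√h = 2√h₀ − (0.01909/A) t.
√h = √2.529 − 0.01909·643.5/(2·6.508) = 1.59028 − 0.943793 = 0.646490.
h = 0.646490² = 0.417949 m.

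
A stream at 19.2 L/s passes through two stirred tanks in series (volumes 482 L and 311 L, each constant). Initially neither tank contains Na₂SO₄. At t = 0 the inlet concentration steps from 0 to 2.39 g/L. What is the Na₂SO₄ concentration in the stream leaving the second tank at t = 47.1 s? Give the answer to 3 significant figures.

1.60 g/L

Each tank obeys Vᵢ dCᵢ/dt = Q(Cᵢ₋₁ − Cᵢ), so τᵢ = Vᵢ/Q.
τ₁ = 482/19.2 = 25.104 s; τ₂ = 311/19.2 = 16.198 s.
Tank 1: C₁ = C_in(1 − e^(−t/τ₁)). Tank 2 (τ₁ ≠ τ₂): C₂ = C_in[1 − (τ₁ e^(−t/τ₁) − τ₂ e^(−t/τ₂))/(τ₁ − τ₂)].
At t = 47.1: e^(−t/τ₁) = 0.15317, e^(−t/τ₂) = 0.054597.
C₂ = 2.39·[1 − (25.104·0.15317 − 16.198·0.054597)/(8.9062)] = 2.39·0.66754 = 1.5954 g/L.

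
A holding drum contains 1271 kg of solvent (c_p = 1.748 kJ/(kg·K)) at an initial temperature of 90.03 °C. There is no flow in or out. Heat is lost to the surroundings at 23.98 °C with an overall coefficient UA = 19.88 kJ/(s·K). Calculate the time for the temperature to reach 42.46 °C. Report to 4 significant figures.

142.3 s

Energy balance: M c_p dT/dt = −UA(T − T_amb).
τ = M c_p/UA = 111.756 s; T_ss = T_amb = 23.9800 °C.
T(t) = T_ss + (T₀ − T_ss)e^(−t/τ); set T = 42.46:
t = −τ ln[(T − T_ss)/(T₀ − T_ss)] = −111.756 · ln(0.279788) = 142.346 s.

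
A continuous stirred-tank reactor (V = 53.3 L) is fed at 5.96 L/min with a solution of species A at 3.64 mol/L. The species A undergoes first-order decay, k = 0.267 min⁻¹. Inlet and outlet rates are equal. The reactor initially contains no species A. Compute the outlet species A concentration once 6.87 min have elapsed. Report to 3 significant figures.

Accumulation = in − out − consumed: V dC/dt = Q C_in − Q C − k V C.
dC/dt = (Q/V) C_in − (Q/V + k) C; effective rate a = Q/V + k = 0.11182 + 0.267 = 0.37882 min⁻¹.
C_ss = Q C_in/(Q + kV) = 1.0745 mol/L; C(t) = C_ss + (C₀ − C_ss) e^(−a t).
C(6.87) = 1.0745 + (-1.0745)·e^(−0.37882·6.87) = 1.0745 + (-1.0745)·0.074089 = 0.99485 mol/L.

0.995 mol/L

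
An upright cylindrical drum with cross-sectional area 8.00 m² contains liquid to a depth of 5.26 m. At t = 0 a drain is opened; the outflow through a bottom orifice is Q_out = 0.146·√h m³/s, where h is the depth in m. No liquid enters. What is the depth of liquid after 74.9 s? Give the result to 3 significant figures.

With no inflow, A dh/dt = −0.146 √h.
∫ h^(−1/2) dh = −(0.146/A) ∫ dt, giving 2√h = 2√h₀ − (0.146/A) t.
√h = √5.26 − 0.146·74.9/(2·8.00) = 2.2935 − 0.68346 = 1.6100.
h = 1.6100² = 2.5921 m.

2.59 m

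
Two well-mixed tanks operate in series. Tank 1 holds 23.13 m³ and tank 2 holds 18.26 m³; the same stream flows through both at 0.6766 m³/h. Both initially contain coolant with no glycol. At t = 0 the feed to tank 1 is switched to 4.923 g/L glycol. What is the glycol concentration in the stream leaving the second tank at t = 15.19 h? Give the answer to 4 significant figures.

0.4433 g/L

Each tank obeys Vᵢ dCᵢ/dt = Q(Cᵢ₋₁ − Cᵢ), so τᵢ = Vᵢ/Q.
τ₁ = 23.13/0.6766 = 34.1856 h; τ₂ = 18.26/0.6766 = 26.9879 h.
Solving the cascade with C₁(0)=C₂(0)=0 gives C₂(t) = C_in[1 − (τ₁ e^(−t/τ₁) − τ₂ e^(−t/τ₂))/(τ₁ − τ₂)].
At t = 15.19: e^(−t/τ₁) = 0.641248, e^(−t/τ₂) = 0.569586.
C₂ = 4.923·[1 − (34.1856·0.641248 − 26.9879·0.569586)/(7.19775)] = 4.923·0.0900559 = 0.443345 g/L.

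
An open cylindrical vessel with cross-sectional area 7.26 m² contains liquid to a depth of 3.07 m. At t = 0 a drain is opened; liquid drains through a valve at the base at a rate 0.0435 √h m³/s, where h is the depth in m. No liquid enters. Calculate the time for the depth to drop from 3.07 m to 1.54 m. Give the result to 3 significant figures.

Accumulation of liquid (constant cross-section A): A dh/dt = −0.0435 √h.
Separate and integrate: 2(√h − √h₀) = −(0.0435/A) t.
t = 2A(√h₀ − √h)/0.0435 = 2·7.26·(√3.07 − √1.54)/0.0435
  = 14.520 × (1.7521 − 1.2410) / 0.0435 = 170.63 s.

171 s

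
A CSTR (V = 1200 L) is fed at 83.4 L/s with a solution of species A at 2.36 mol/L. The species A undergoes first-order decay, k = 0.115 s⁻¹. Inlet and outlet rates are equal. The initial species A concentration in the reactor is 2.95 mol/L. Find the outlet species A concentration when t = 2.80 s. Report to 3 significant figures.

Species balance: V dC/dt = Q C_in − Q C − k V C.
dC/dt = (Q/V) C_in − (Q/V + k) C; effective rate a = Q/V + k = 0.069500 + 0.115 = 0.18450 s⁻¹.
C_ss = Q C_in/(Q + kV) = 0.88900 mol/L; C(t) = C_ss + (C₀ − C_ss) e^(−a t).
C(2.80) = 0.88900 + (2.0610)·e^(−0.18450·2.80) = 0.88900 + (2.0610)·0.59655 = 2.1185 mol/L.

2.12 mol/L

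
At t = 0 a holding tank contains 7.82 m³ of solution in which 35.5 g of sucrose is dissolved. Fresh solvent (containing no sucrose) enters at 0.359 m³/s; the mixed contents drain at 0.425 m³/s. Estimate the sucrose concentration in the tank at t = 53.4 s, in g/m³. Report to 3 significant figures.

Let m(t) be the amount of sucrose. Volume: V(t) = V₀ + (Q_in − Q_out) t = 7.82 − 0.066000 t; V(53.4) = 4.2956 m³.
No sucrose enters, so dm/dt = −Q_out · (m/V).
Separate: dm/m = −Q_out dt/V(t) ⇒ ln(m/m₀) = −(Q_out/(Q_in−Q_out)) ln(V/V₀).
m = m₀ (V₀/V)^(Q_out/(Q_in−Q_out)) = 35.5 × (7.82/4.2956)^(-6.4394) = 0.74956 g.
C = m/V = 0.74956/4.2956 = 0.17450 g/m³.

0.174 g/m³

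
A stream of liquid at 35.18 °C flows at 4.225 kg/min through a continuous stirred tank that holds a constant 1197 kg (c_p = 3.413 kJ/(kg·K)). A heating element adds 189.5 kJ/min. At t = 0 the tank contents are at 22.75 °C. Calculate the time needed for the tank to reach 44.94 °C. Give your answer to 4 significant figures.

573.2 min

M c_p dT/dt = ṁ c_p (T_in − T) + Q̇.
τ = M/ṁ = 283.314 min; T_ss = T_in + Q̇/(ṁ c_p) = 48.3215 °C.
T(t) = T_ss + (T₀ − T_ss) e^(−t/τ). Set T = 44.94:
e^(−t/τ) = (44.94 − 48.3215)/(22.75 − 48.3215) = 0.132238
t = −283.314 · ln(0.132238) = 573.186 min.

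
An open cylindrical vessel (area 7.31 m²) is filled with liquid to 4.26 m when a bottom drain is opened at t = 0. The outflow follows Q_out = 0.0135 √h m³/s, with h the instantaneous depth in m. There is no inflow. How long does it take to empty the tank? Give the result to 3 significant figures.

A dh/dt = −Q_out = −0.0135 √h.
∫ h^(−1/2) dh = −(0.0135/A) ∫ dt, giving 2√h = 2√h₀ − (0.0135/A) t.
Tank is empty when √h = 0: t_empty = 2A√h₀/0.0135.
t_empty = 2·7.31·√4.26/0.0135 = 14.620·2.0640/0.0135 = 2235.2 s.

2240 s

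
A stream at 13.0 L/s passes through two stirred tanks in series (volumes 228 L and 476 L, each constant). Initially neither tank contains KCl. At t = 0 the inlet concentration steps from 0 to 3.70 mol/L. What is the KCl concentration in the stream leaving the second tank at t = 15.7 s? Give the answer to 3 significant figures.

0.464 mol/L

Species balance on tank i: dCᵢ/dt = (Cᵢ₋₁ − Cᵢ)/τᵢ with τᵢ = Vᵢ/Q.
τ₁ = 228/13.0 = 17.538 s; τ₂ = 476/13.0 = 36.615 s.
Tank 1: C₁ = C_in(1 − e^(−t/τ₁)). Tank 2 (τ₁ ≠ τ₂): C₂ = C_in[1 − (τ₁ e^(−t/τ₁) − τ₂ e^(−t/τ₂))/(τ₁ − τ₂)].
At t = 15.7: e^(−t/τ₁) = 0.40854, e^(−t/τ₂) = 0.65130.
C₂ = 3.70·[1 − (17.538·0.40854 − 36.615·0.65130)/(-19.077)] = 3.70·0.12551 = 0.46438 mol/L.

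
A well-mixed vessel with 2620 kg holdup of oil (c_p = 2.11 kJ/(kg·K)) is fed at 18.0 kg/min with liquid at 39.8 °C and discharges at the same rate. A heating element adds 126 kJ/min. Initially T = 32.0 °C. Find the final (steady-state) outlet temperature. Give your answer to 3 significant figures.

M c_p dT/dt = ṁ c_p (T_in − T) + Q̇.
At steady state dT/dt = 0 ⇒ T_ss = T_in + Q̇/(ṁ c_p) = 39.8 + 126/(18.0·2.11) = 43.118 °C.

43.1 °C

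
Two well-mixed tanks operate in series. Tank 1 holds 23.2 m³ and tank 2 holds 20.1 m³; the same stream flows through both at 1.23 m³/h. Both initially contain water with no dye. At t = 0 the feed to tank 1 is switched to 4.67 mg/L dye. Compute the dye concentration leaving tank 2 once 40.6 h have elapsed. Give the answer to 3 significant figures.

Time constants: τᵢ = Vᵢ/Q for each well-mixed tank.
τ₁ = 23.2/1.23 = 18.862 h; τ₂ = 20.1/1.23 = 16.341 h.
Solving the cascade with C₁(0)=C₂(0)=0 gives C₂(t) = C_in[1 − (τ₁ e^(−t/τ₁) − τ₂ e^(−t/τ₂))/(τ₁ − τ₂)].
At t = 40.6: e^(−t/τ₁) = 0.11619, e^(−t/τ₂) = 0.083369.
C₂ = 4.67·[1 − (18.862·0.11619 − 16.341·0.083369)/(2.5203)] = 4.67·0.67098 = 3.1335 mg/L.

3.13 mg/L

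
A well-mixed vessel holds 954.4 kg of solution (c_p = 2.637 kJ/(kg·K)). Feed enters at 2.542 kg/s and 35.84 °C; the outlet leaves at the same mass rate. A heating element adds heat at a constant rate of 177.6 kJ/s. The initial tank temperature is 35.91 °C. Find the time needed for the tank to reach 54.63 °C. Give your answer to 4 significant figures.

462.7 s

First-law balance (no shaft work): M c_p dT/dt = ṁ c_p (T_in − T) + 177.6.
τ = M/ṁ = 375.452 s; T_ss = T_in + Q̇/(ṁ c_p) = 62.3346 °C.
T(t) = T_ss + (T₀ − T_ss) e^(−t/τ). Set T = 54.63:
e^(−t/τ) = (54.63 − 62.3346)/(35.91 − 62.3346) = 0.291569
t = −375.452 · ln(0.291569) = 462.737 s.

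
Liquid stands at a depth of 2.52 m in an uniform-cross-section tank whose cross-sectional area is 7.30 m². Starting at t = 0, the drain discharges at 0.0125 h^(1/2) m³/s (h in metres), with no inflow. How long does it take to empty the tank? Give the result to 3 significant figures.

Volume balance on the tank: A dh/dt = −0.0125 √h.
Separate and integrate: 2(√h − √h₀) = −(0.0125/A) t.
Tank is empty when √h = 0: t_empty = 2A√h₀/0.0125.
t_empty = 2·7.30·√2.52/0.0125 = 14.600·1.5875/0.0125 = 1854.1 s.

1850 s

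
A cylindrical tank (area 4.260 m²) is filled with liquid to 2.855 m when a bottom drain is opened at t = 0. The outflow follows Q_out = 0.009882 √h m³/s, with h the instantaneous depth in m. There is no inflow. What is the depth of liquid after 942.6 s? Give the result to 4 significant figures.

A dh/dt = −Q_out = −0.009882 √h.
Separate and integrate: 2(√h − √h₀) = −(0.009882/A) t.
√h = √2.855 − 0.009882·942.6/(2·4.260) = 1.68967 − 1.09328 = 0.596391.
h = 0.596391² = 0.355683 m.

0.3557 m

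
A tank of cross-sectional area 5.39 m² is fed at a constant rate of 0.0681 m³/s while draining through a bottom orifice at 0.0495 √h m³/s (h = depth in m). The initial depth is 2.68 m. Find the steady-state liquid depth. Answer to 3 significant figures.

1.89 m

A dh/dt = Q_in − 0.0495 √h. Steady state requires inflow = outflow:
Q_in = 0.0495 √h_ss ⇒ √h_ss = 0.0681/0.0495 = 1.3758.
h_ss = 1.3758² = 1.8927 m. (Since h₀ = 2.68 m > h_ss, the level will fall toward this value.)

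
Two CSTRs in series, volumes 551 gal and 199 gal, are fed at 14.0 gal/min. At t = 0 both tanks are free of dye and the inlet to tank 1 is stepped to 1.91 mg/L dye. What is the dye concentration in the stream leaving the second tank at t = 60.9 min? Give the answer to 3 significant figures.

1.29 mg/L

Time constants: τᵢ = Vᵢ/Q for each well-mixed tank.
τ₁ = 551/14.0 = 39.357 min; τ₂ = 199/14.0 = 14.214 min.
Solving the cascade with C₁(0)=C₂(0)=0 gives C₂(t) = C_in[1 − (τ₁ e^(−t/τ₁) − τ₂ e^(−t/τ₂))/(τ₁ − τ₂)].
At t = 60.9: e^(−t/τ₁) = 0.21281, e^(−t/τ₂) = 0.013782.
C₂ = 1.91·[1 − (39.357·0.21281 − 14.214·0.013782)/(25.143)] = 1.91·0.67468 = 1.2886 mg/L.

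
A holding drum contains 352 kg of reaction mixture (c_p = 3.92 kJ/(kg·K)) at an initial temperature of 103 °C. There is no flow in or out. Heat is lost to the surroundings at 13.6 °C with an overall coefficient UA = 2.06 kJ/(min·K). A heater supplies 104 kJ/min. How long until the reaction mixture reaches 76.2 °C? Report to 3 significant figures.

782 min

Lumped-capacitance energy balance: M c_p dT/dt = UA(T_amb − T) + Q̇.
τ = M c_p/UA = 669.83 min; T_ss = T_amb + Q̇/UA = 13.6 + 104/2.06 = 64.085 °C.
T(t) = T_ss + (T₀ − T_ss)e^(−t/τ); set T = 76.2:
t = −τ ln[(T − T_ss)/(T₀ − T_ss)] = −669.83 · ln(0.31131) = 781.66 min.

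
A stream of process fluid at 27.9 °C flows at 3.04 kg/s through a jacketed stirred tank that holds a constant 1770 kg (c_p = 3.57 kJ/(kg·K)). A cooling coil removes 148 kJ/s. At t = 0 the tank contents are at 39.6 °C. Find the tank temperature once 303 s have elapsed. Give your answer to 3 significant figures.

29.3 °C

M c_p dT/dt = ṁ c_p (T_in − T) − Q̇.
Rearrange: dT/dt = (T_ss − T)/τ with τ = M/ṁ = 582.24 s and T_ss = T_in − Q̇/(ṁ c_p) = 14.263 °C.
Integrating: T(t) = T_ss + (T₀ − T_ss) e^(−t/τ).
T(303) = 14.263 + (25.337)·e^(−303/582.24) = 14.263 + (25.337)·0.59428 = 29.320 °C.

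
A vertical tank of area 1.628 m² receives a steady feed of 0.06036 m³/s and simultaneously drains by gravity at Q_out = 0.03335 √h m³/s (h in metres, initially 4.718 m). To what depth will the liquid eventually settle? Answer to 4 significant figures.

3.276 m

A dh/dt = Q_in − 0.03335 √h. Steady state requires inflow = outflow:
Q_in = 0.03335 √h_ss ⇒ √h_ss = 0.06036/0.03335 = 1.80990.
h_ss = 1.80990² = 3.27572 m. (Since h₀ = 4.718 m > h_ss, the level will fall toward this value.)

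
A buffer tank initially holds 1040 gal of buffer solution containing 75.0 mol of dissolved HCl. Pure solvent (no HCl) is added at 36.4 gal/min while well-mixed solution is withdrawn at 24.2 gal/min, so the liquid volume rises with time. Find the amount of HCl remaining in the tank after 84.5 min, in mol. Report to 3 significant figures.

19.1 mol

Let m(t) be the amount of HCl. Volume: V(t) = V₀ + (Q_in − Q_out) t = 1040 + 12.200 t; V(84.5) = 2070.9 gal.
No HCl enters, so dm/dt = −Q_out · (m/V).
dm/m = −Q_out dt/(V₀ + 12.200 t); integrating gives ln(m/m₀) = −(Q_out/(Q_in−Q_out)) ln(V/V₀).
m = m₀ (V₀/V)^(Q_out/(Q_in−Q_out)) = 75.0 × (1040/2070.9)^(1.9836) = 19.130 mol.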